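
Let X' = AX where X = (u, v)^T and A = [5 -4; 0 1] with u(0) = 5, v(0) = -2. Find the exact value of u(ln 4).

A = [[5,-4],[0,1]]; eigenvalues λ = 1, 5.
Eigenvectors: (1,1) for λ=1, (-1,0) for λ=5.
From the initial condition, c_1 = -2, c_2 = -7.
u(ln 4) = (-2)(4^1)(1) + (-7)(4^5)(-1) = 7160.

7160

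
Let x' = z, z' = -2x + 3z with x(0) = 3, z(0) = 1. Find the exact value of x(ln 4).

A = [[0,1],[-2,3]]; eigenvalues λ = 2, 1.
Eigenvectors: (-1,-2) for λ=2, (-1,-1) for λ=1.
From the initial condition, c_1 = 2, c_2 = -5.
x(ln 4) = (2)(4^2)(-1) + (-5)(4^1)(-1) = -12.

-12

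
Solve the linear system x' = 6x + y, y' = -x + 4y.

Coefficient matrix A = [[6, 1], [-1, 4]].
Characteristic polynomial det(A - λI) = λ^2 - 10λ + 25 = 0.
Single eigenvalue λ = 5 with algebraic multiplicity 2.
Eigenvector v = (1,-1); generalized eigenvector w with (A-λI)w=v is (3,-2).
General solution: e^(5t)[C_1·v + C_2·(t·v + w)].

x(t) = C_1e^(5t) + C_2te^(5t) + 3C_2e^(5t), y(t) = -C_1e^(5t) - C_2te^(5t) - 2C_2e^(5t)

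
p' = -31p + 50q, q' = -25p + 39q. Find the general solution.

p(t) = c_1e^(4t)sin(5t) - 3c_1e^(4t)cos(5t) - 3c_2e^(4t)sin(5t) - c_2e^(4t)cos(5t), q(t) = c_1e^(4t)sin(5t) - 2c_1e^(4t)cos(5t) - 2c_2e^(4t)sin(5t) - c_2e^(4t)cos(5t)

Coefficient matrix A = [[-31, 50], [-25, 39]].
Characteristic polynomial det(A - λI) = λ^2 - 8λ + 41 = 0.
Eigenvalues λ = 4 ± 5i (complex conjugate pair).
For λ=4+5i: an eigenvector is (-3,-2) - i(1,1) = (-3 - i, -2 - i).
A real fundamental pair from Re and Im of e^((4+5i)t)v: X_1 = e^(4t)(cos(5t)·(-3,-2) + sin(5t)·(1,1)), X_2 = e^(4t)(sin(5t)·(-3,-2) - cos(5t)·(1,1)).
General solution: c_1X_1 + c_2X_2.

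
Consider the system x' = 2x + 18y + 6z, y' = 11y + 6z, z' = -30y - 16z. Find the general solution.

Coefficient matrix A = [[2, 18, 6], [0, 11, 6], [0, -30, -16]].
det(A - λI) = 0 gives eigenvalues λ = 2, -1, -4.
For λ=2: eigenvector (1,0,0).
For λ=-1: eigenvector (-2,1,-2).
For λ=-4: eigenvector (1,-2,5).
General solution: C_1e^(2t)(1,0,0) + C_2e^(-t)(-2,1,-2) + C_3e^(-4t)(1,-2,5).

x(t) = C_1e^(2t) - 2C_2e^(-t) + C_3e^(-4t), y(t) = C_2e^(-t) - 2C_3e^(-4t), z(t) = -2C_2e^(-t) + 5C_3e^(-4t)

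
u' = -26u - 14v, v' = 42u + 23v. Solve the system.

u(t) = 2K_1e^(-5t) - K_2e^(2t), v(t) = -3K_1e^(-5t) + 2K_2e^(2t)

Coefficient matrix A = [[-26, -14], [42, 23]].
Characteristic polynomial det(A - λI) = λ^2 + 3λ - 10 = 0.
Eigenvalues λ = -5, 2.
For λ=-5: (A-λI) row 1 is [-21, -14], so an eigenvector is (2, -3).
For λ=2: (A-λI) row 1 is [-28, -14], so an eigenvector is (-1, 2).
General solution: K_1e^(-5t)(2,-3) + K_2e^(2t)(-1,2).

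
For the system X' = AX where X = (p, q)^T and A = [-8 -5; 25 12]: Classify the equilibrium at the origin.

unstable spiral

A = [[-8,-5],[25,12]]; det(A-λI) = λ^2 - 4λ + 29.
λ = 2 ± 5i: positive real part.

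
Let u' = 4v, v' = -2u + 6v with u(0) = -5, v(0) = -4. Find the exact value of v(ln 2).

A = [[0,4],[-2,6]]; eigenvalues λ = 2, 4.
Eigenvectors: (2,1) for λ=2, (-1,-1) for λ=4.
From the initial condition, c_1 = -1, c_2 = 3.
v(ln 2) = (-1)(2^2)(1) + (3)(2^4)(-1) = -52.

-52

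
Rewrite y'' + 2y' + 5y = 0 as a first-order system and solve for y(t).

Let x_1 = y, x_2 = y'. Then x_1' = x_2 and x_2' = -5x_1 - 2x_2.
A = [[0,1],[-5,-2]]; det(A-λI) = λ^2 + 2λ + 5.
Eigenvalues λ = -1 ± 2i.

y(t) = C_1e^(-t)cos(2t) + C_2e^(-t)sin(2t)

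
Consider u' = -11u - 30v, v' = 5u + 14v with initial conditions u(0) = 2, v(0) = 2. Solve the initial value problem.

u(t) = -16e^(4t) + 18e^(-t), v(t) = 8e^(4t) - 6e^(-t)

Coefficient matrix A = [[-11, -30], [5, 14]].
Characteristic polynomial det(A - λI) = λ^2 - 3λ - 4 = 0.
Eigenvalues λ = -1, 4.
For λ=-1: (A-λI) row 1 is [-10, -30], so an eigenvector is (-3, 1).
For λ=4: (A-λI) row 1 is [-15, -30], so an eigenvector is (2, -1).
General solution: c_1e^(-t)(-3,1) + c_2e^(4t)(2,-1).
Applying u(0)=2, v(0)=2 gives c_1=-6, c_2=-8.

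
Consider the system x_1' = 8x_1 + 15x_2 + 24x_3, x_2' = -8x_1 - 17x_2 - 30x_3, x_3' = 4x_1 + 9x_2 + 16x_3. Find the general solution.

x_1(t) = 3C_1e^(4t) - C_2e^(2t) - 3C_3e^(t), x_2(t) = -4C_1e^(4t) + 2C_2e^(2t) + 3C_3e^(t), x_3(t) = 2C_1e^(4t) - C_2e^(2t) - C_3e^(t)

Coefficient matrix A = [[8, 15, 24], [-8, -17, -30], [4, 9, 16]].
det(A - λI) = 0 gives eigenvalues λ = 4, 2, 1.
For λ=4: eigenvector (3,-4,2).
For λ=2: eigenvector (-1,2,-1).
For λ=1: eigenvector (-3,3,-1).
General solution: C_1e^(4t)(3,-4,2) + C_2e^(2t)(-1,2,-1) + C_3e^(t)(-3,3,-1).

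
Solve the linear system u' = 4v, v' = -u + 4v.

u(t) = 2C_1e^(2t) + 2C_2te^(2t) + 3C_2e^(2t), v(t) = C_1e^(2t) + C_2te^(2t) + 2C_2e^(2t)

Coefficient matrix A = [[0, 4], [-1, 4]].
Characteristic polynomial det(A - λI) = λ^2 - 4λ + 4 = 0.
Single eigenvalue λ = 2 with algebraic multiplicity 2.
Eigenvector v = (2,1); generalized eigenvector w with (A-λI)w=v is (3,2).
General solution: e^(2t)[C_1·v + C_2·(t·v + w)].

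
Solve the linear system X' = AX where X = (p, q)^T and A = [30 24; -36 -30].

Coefficient matrix A = [[30, 24], [-36, -30]].
Characteristic polynomial det(A - λI) = λ^2 - 36 = 0.
Eigenvalues λ = -6, 6.
For λ=-6: (A-λI) row 1 is [36, 24], so an eigenvector is (-2, 3).
For λ=6: (A-λI) row 1 is [24, 24], so an eigenvector is (-1, 1).
General solution: K_1e^(-6t)(-2,3) + K_2e^(6t)(-1,1).

p(t) = -2K_1e^(-6t) - K_2e^(6t), q(t) = 3K_1e^(-6t) + K_2e^(6t)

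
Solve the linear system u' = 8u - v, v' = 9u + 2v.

u(t) = -C_1e^(5t) - C_2te^(5t) - C_2e^(5t), v(t) = -3C_1e^(5t) - 3C_2te^(5t) - 2C_2e^(5t)

Coefficient matrix A = [[8, -1], [9, 2]].
Characteristic polynomial det(A - λI) = λ^2 - 10λ + 25 = 0.
Single eigenvalue λ = 5 with algebraic multiplicity 2.
Eigenvector v = (-1,-3); generalized eigenvector w with (A-λI)w=v is (-1,-2).
General solution: e^(5t)[C_1·v + C_2·(t·v + w)].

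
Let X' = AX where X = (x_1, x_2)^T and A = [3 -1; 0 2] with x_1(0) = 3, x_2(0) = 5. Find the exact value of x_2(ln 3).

A = [[3,-1],[0,2]]; eigenvalues λ = 2, 3.
Eigenvectors: (-1,-1) for λ=2, (1,0) for λ=3.
From the initial condition, c_1 = -5, c_2 = -2.
x_2(ln 3) = (-5)(3^2)(-1) + (-2)(3^3)(0) = 45.

45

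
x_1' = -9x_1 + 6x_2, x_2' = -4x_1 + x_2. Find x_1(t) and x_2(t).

x_1(t) = -C_1e^(-3t) + 3C_2e^(-5t), x_2(t) = -C_1e^(-3t) + 2C_2e^(-5t)

Coefficient matrix A = [[-9, 6], [-4, 1]].
Characteristic polynomial det(A - λI) = λ^2 + 8λ + 15 = 0.
Eigenvalues λ = -3, -5.
For λ=-3: (A-λI) row 1 is [-6, 6], so an eigenvector is (-1, -1).
For λ=-5: (A-λI) row 1 is [-4, 6], so an eigenvector is (3, 2).
General solution: C_1e^(-3t)(-1,-1) + C_2e^(-5t)(3,2).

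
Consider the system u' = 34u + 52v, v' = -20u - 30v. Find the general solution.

u(t) = -3K_1e^(2t)sin(4t) - 2K_1e^(2t)cos(4t) - 2K_2e^(2t)sin(4t) + 3K_2e^(2t)cos(4t), v(t) = 2K_1e^(2t)sin(4t) + K_1e^(2t)cos(4t) + K_2e^(2t)sin(4t) - 2K_2e^(2t)cos(4t)

Coefficient matrix A = [[34, 52], [-20, -30]].
Characteristic polynomial det(A - λI) = λ^2 - 4λ + 20 = 0.
Eigenvalues λ = 2 ± 4i (complex conjugate pair).
For λ=2+4i: an eigenvector is (-2,1) - i(-3,2) = (-2 + 3i, 1 - 2i).
A real fundamental pair from Re and Im of e^((2+4i)t)v: X_1 = e^(2t)(cos(4t)·(-2,1) + sin(4t)·(-3,2)), X_2 = e^(2t)(sin(4t)·(-2,1) - cos(4t)·(-3,2)).
General solution: K_1X_1 + K_2X_2.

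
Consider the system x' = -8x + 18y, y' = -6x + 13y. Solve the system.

x(t) = -3C_1e^(4t) - 2C_2e^(t), y(t) = -2C_1e^(4t) - C_2e^(t)

Coefficient matrix A = [[-8, 18], [-6, 13]].
Characteristic polynomial det(A - λI) = λ^2 - 5λ + 4 = 0.
Eigenvalues λ = 4, 1.
For λ=4: (A-λI) row 1 is [-12, 18], so an eigenvector is (-3, -2).
For λ=1: (A-λI) row 1 is [-9, 18], so an eigenvector is (-2, -1).
General solution: C_1e^(4t)(-3,-2) + C_2e^(t)(-2,-1).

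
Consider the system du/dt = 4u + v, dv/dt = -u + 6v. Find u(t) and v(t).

Coefficient matrix A = [[4, 1], [-1, 6]].
Characteristic polynomial det(A - λI) = λ^2 - 10λ + 25 = 0.
Single eigenvalue λ = 5 with algebraic multiplicity 2.
Eigenvector v = (1,1); generalized eigenvector w with (A-λI)w=v is (1,2).
General solution: e^(5t)[c_1·v + c_2·(t·v + w)].

u(t) = c_1e^(5t) + c_2te^(5t) + c_2e^(5t), v(t) = c_1e^(5t) + c_2te^(5t) + 2c_2e^(5t)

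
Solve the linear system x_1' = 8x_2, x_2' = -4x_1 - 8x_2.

Coefficient matrix A = [[0, 8], [-4, -8]].
Characteristic polynomial det(A - λI) = λ^2 + 8λ + 32 = 0.
Eigenvalues λ = -4 ± 4i (complex conjugate pair).
For λ=-4+4i: an eigenvector is (1,0) - i(1,-1) = (1 - i, 0 + i).
A real fundamental pair from Re and Im of e^((-4+4i)t)v: X_1 = e^(-4t)(cos(4t)·(1,0) + sin(4t)·(1,-1)), X_2 = e^(-4t)(sin(4t)·(1,0) - cos(4t)·(1,-1)).
General solution: C_1X_1 + C_2X_2.

x_1(t) = C_1e^(-4t)sin(4t) + C_1e^(-4t)cos(4t) + C_2e^(-4t)sin(4t) - C_2e^(-4t)cos(4t), x_2(t) = -C_1e^(-4t)sin(4t) + C_2e^(-4t)cos(4t)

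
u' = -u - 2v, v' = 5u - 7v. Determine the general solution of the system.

u(t) = -K_1e^(-4t)sin(t) + K_1e^(-4t)cos(t) + K_2e^(-4t)sin(t) + K_2e^(-4t)cos(t), v(t) = -K_1e^(-4t)sin(t) + 2K_1e^(-4t)cos(t) + 2K_2e^(-4t)sin(t) + K_2e^(-4t)cos(t)

Coefficient matrix A = [[-1, -2], [5, -7]].
Characteristic polynomial det(A - λI) = λ^2 + 8λ + 17 = 0.
Eigenvalues λ = -4 ± i (complex conjugate pair).
For λ=-4+i: an eigenvector is (1,2) - i(-1,-1) = (1 + i, 2 + i).
A real fundamental pair from Re and Im of e^((-4+i)t)v: X_1 = e^(-4t)(cos(t)·(1,2) + sin(t)·(-1,-1)), X_2 = e^(-4t)(sin(t)·(1,2) - cos(t)·(-1,-1)).
General solution: K_1X_1 + K_2X_2.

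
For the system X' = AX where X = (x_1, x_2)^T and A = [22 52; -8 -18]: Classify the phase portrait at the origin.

unstable spiral

A = [[22,52],[-8,-18]]; det(A-λI) = λ^2 - 4λ + 20.
λ = 2 ± 4i: positive real part.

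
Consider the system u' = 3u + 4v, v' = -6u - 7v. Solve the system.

u(t) = -2K_1e^(-3t) - K_2e^(-t), v(t) = 3K_1e^(-3t) + K_2e^(-t)

Coefficient matrix A = [[3, 4], [-6, -7]].
Characteristic polynomial det(A - λI) = λ^2 + 4λ + 3 = 0.
Eigenvalues λ = -3, -1.
For λ=-3: (A-λI) row 1 is [6, 4], so an eigenvector is (-2, 3).
For λ=-1: (A-λI) row 1 is [4, 4], so an eigenvector is (-1, 1).
General solution: K_1e^(-3t)(-2,3) + K_2e^(-t)(-1,1).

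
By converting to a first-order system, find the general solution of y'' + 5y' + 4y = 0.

y(t) = C_1e^(-4t) + C_2e^(-t)

Let x_1 = y, x_2 = y'. Then x_1' = x_2 and x_2' = -4x_1 - 5x_2.
A = [[0,1],[-4,-5]]; det(A-λI) = λ^2 + 5λ + 4.
Eigenvalues λ = -4, -1 with eigenvectors (1,-4), (1,-1).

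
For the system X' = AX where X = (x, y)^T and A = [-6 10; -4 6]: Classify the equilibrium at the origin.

center

A = [[-6,10],[-4,6]]; det(A-λI) = λ^2 + 4.
λ = 0 ± 2i: zero real part.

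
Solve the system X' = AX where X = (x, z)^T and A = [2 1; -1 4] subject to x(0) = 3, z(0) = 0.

x(t) = -3te^(3t) + 3e^(3t), z(t) = -3te^(3t)

Coefficient matrix A = [[2, 1], [-1, 4]].
Characteristic polynomial det(A - λI) = λ^2 - 6λ + 9 = 0.
Single eigenvalue λ = 3 with algebraic multiplicity 2.
Eigenvector v = (-1,-1); generalized eigenvector w with (A-λI)w=v is (2,1).
General solution: e^(3t)[K_1·v + K_2·(t·v + w)].
Applying x(0)=3, z(0)=0 gives K_1=3, K_2=3.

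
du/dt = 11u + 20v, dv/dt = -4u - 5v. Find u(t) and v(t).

Coefficient matrix A = [[11, 20], [-4, -5]].
Characteristic polynomial det(A - λI) = λ^2 - 6λ + 25 = 0.
Eigenvalues λ = 3 ± 4i (complex conjugate pair).
For λ=3+4i: an eigenvector is (-1,0) - i(-2,1) = (-1 + 2i, 0 - i).
A real fundamental pair from Re and Im of e^((3+4i)t)v: X_1 = e^(3t)(cos(4t)·(-1,0) + sin(4t)·(-2,1)), X_2 = e^(3t)(sin(4t)·(-1,0) - cos(4t)·(-2,1)).
General solution: C_1X_1 + C_2X_2.

u(t) = -2C_1e^(3t)sin(4t) - C_1e^(3t)cos(4t) - C_2e^(3t)sin(4t) + 2C_2e^(3t)cos(4t), v(t) = C_1e^(3t)sin(4t) - C_2e^(3t)cos(4t)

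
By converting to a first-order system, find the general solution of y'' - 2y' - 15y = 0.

y(t) = C_1e^(5t) + C_2e^(-3t)

Let x_1 = y, x_2 = y'. Then x_1' = x_2 and x_2' = 15x_1 + 2x_2.
A = [[0,1],[15,2]]; det(A-λI) = λ^2 - 2λ - 15.
Eigenvalues λ = 5, -3 with eigenvectors (1,5), (1,-3).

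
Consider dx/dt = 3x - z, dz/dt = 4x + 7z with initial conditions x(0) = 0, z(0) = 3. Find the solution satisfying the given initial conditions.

Coefficient matrix A = [[3, -1], [4, 7]].
Characteristic polynomial det(A - λI) = λ^2 - 10λ + 25 = 0.
Single eigenvalue λ = 5 with algebraic multiplicity 2.
Eigenvector v = (-1,2); generalized eigenvector w with (A-λI)w=v is (1,-1).
General solution: e^(5t)[c_1·v + c_2·(t·v + w)].
Applying x(0)=0, z(0)=3 gives c_1=3, c_2=3.

x(t) = -3te^(5t), z(t) = 6te^(5t) + 3e^(5t)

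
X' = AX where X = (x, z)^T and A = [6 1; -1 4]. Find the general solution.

Coefficient matrix A = [[6, 1], [-1, 4]].
Characteristic polynomial det(A - λI) = λ^2 - 10λ + 25 = 0.
Single eigenvalue λ = 5 with algebraic multiplicity 2.
Eigenvector v = (-1,1); generalized eigenvector w with (A-λI)w=v is (-1,0).
General solution: e^(5t)[K_1·v + K_2·(t·v + w)].

x(t) = -K_1e^(5t) - K_2te^(5t) - K_2e^(5t), z(t) = K_1e^(5t) + K_2te^(5t)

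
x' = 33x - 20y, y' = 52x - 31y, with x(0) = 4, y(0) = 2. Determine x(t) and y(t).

x(t) = 22e^(t)sin(4t) + 4e^(t)cos(4t), y(t) = 36e^(t)sin(4t) + 2e^(t)cos(4t)

Coefficient matrix A = [[33, -20], [52, -31]].
Characteristic polynomial det(A - λI) = λ^2 - 2λ + 17 = 0.
Eigenvalues λ = 1 ± 4i (complex conjugate pair).
For λ=1+4i: an eigenvector is (-2,-3) - i(-1,-2) = (-2 + i, -3 + 2i).
A real fundamental pair from Re and Im of e^((1+4i)t)v: X_1 = e^(t)(cos(4t)·(-2,-3) + sin(4t)·(-1,-2)), X_2 = e^(t)(sin(4t)·(-2,-3) - cos(4t)·(-1,-2)).
General solution: c_1X_1 + c_2X_2.
Applying x(0)=4, y(0)=2 gives c_1=-6, c_2=-8.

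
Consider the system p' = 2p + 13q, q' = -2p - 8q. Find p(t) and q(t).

p(t) = -3K_1e^(-3t)sin(t) + 2K_1e^(-3t)cos(t) + 2K_2e^(-3t)sin(t) + 3K_2e^(-3t)cos(t), q(t) = K_1e^(-3t)sin(t) - K_1e^(-3t)cos(t) - K_2e^(-3t)sin(t) - K_2e^(-3t)cos(t)

Coefficient matrix A = [[2, 13], [-2, -8]].
Characteristic polynomial det(A - λI) = λ^2 + 6λ + 10 = 0.
Eigenvalues λ = -3 ± i (complex conjugate pair).
For λ=-3+i: an eigenvector is (2,-1) - i(-3,1) = (2 + 3i, -1 - i).
A real fundamental pair from Re and Im of e^((-3+i)t)v: X_1 = e^(-3t)(cos(t)·(2,-1) + sin(t)·(-3,1)), X_2 = e^(-3t)(sin(t)·(2,-1) - cos(t)·(-3,1)).
General solution: K_1X_1 + K_2X_2.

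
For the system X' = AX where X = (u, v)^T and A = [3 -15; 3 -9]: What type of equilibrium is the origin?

A = [[3,-15],[3,-9]]; det(A-λI) = λ^2 + 6λ + 18.
λ = -3 ± 3i: negative real part.

stable spiral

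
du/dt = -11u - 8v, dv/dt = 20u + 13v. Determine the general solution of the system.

Coefficient matrix A = [[-11, -8], [20, 13]].
Characteristic polynomial det(A - λI) = λ^2 - 2λ + 17 = 0.
Eigenvalues λ = 1 ± 4i (complex conjugate pair).
For λ=1+4i: an eigenvector is (1,-2) - i(1,-1) = (1 - i, -2 + i).
A real fundamental pair from Re and Im of e^((1+4i)t)v: X_1 = e^(t)(cos(4t)·(1,-2) + sin(4t)·(1,-1)), X_2 = e^(t)(sin(4t)·(1,-2) - cos(4t)·(1,-1)).
General solution: C_1X_1 + C_2X_2.

u(t) = C_1e^(t)sin(4t) + C_1e^(t)cos(4t) + C_2e^(t)sin(4t) - C_2e^(t)cos(4t), v(t) = -C_1e^(t)sin(4t) - 2C_1e^(t)cos(4t) - 2C_2e^(t)sin(4t) + C_2e^(t)cos(4t)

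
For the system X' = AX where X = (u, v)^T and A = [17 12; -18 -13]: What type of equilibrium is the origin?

A = [[17,12],[-18,-13]]; det(A-λI) = λ^2 - 4λ - 5.
λ = 5, -1: opposite signs.

saddle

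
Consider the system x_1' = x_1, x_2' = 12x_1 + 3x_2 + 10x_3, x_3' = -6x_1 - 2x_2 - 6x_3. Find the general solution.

Coefficient matrix A = [[1, 0, 0], [12, 3, 10], [-6, -2, -6]].
det(A - λI) = 0 gives eigenvalues λ = 1, -1, -2.
For λ=1: eigenvector (1,4,-2).
For λ=-1: eigenvector (0,5,-2).
For λ=-2: eigenvector (0,-2,1).
General solution: C_1e^(t)(1,4,-2) + C_2e^(-t)(0,5,-2) + C_3e^(-2t)(0,-2,1).

x_1(t) = C_1e^(t), x_2(t) = 4C_1e^(t) + 5C_2e^(-t) - 2C_3e^(-2t), x_3(t) = -2C_1e^(t) - 2C_2e^(-t) + C_3e^(-2t)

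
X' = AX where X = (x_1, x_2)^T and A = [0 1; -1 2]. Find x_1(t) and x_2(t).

x_1(t) = K_1e^(t) + K_2te^(t) - 3K_2e^(t), x_2(t) = K_1e^(t) + K_2te^(t) - 2K_2e^(t)

Coefficient matrix A = [[0, 1], [-1, 2]].
Characteristic polynomial det(A - λI) = λ^2 - 2λ + 1 = 0.
Single eigenvalue λ = 1 with algebraic multiplicity 2.
Eigenvector v = (1,1); generalized eigenvector w with (A-λI)w=v is (-3,-2).
General solution: e^(t)[K_1·v + K_2·(t·v + w)].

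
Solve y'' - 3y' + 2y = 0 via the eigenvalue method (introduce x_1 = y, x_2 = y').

y(t) = C_1e^(t) + C_2e^(2t)

Let x_1 = y, x_2 = y'. Then x_1' = x_2 and x_2' = -2x_1 + 3x_2.
A = [[0,1],[-2,3]]; det(A-λI) = λ^2 - 3λ + 2.
Eigenvalues λ = 1, 2 with eigenvectors (1,1), (1,2).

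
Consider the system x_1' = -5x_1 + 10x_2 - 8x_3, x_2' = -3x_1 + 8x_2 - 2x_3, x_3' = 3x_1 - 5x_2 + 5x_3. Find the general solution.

Coefficient matrix A = [[-5, 10, -8], [-3, 8, -2], [3, -5, 5]].
det(A - λI) = 0 gives eigenvalues λ = 4, 1, 3.
For λ=4: eigenvector (2,1,-1).
For λ=1: eigenvector (3,1,-1).
For λ=3: eigenvector (-10,-4,5).
General solution: c_1e^(4t)(2,1,-1) + c_2e^(t)(3,1,-1) + c_3e^(3t)(-10,-4,5).

x_1(t) = 2c_1e^(4t) + 3c_2e^(t) - 10c_3e^(3t), x_2(t) = c_1e^(4t) + c_2e^(t) - 4c_3e^(3t), x_3(t) = -c_1e^(4t) - c_2e^(t) + 5c_3e^(3t)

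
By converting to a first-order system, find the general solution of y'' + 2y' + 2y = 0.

Let x_1 = y, x_2 = y'. Then x_1' = x_2 and x_2' = -2x_1 - 2x_2.
A = [[0,1],[-2,-2]]; det(A-λI) = λ^2 + 2λ + 2.
Eigenvalues λ = -1 ± i.

y(t) = c_1e^(-t)cos(t) + c_2e^(-t)sin(t)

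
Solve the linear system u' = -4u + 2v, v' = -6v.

Coefficient matrix A = [[-4, 2], [0, -6]].
Characteristic polynomial det(A - λI) = λ^2 + 10λ + 24 = 0.
Eigenvalues λ = -4, -6.
For λ=-4: (A-λI) row 1 is [0, 2], so an eigenvector is (-1, 0).
For λ=-6: (A-λI) row 1 is [2, 2], so an eigenvector is (-1, 1).
General solution: C_1e^(-4t)(-1,0) + C_2e^(-6t)(-1,1).

u(t) = -C_1e^(-4t) - C_2e^(-6t), v(t) = C_2e^(-6t)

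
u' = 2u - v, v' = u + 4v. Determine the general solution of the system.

Coefficient matrix A = [[2, -1], [1, 4]].
Characteristic polynomial det(A - λI) = λ^2 - 6λ + 9 = 0.
Single eigenvalue λ = 3 with algebraic multiplicity 2.
Eigenvector v = (1,-1); generalized eigenvector w with (A-λI)w=v is (1,-2).
General solution: e^(3t)[K_1·v + K_2·(t·v + w)].

u(t) = K_1e^(3t) + K_2te^(3t) + K_2e^(3t), v(t) = -K_1e^(3t) - K_2te^(3t) - 2K_2e^(3t)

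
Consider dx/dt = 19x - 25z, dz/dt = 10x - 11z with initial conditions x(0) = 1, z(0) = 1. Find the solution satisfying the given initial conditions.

Coefficient matrix A = [[19, -25], [10, -11]].
Characteristic polynomial det(A - λI) = λ^2 - 8λ + 41 = 0.
Eigenvalues λ = 4 ± 5i (complex conjugate pair).
For λ=4+5i: an eigenvector is (2,1) - i(1,1) = (2 - i, 1 - i).
A real fundamental pair from Re and Im of e^((4+5i)t)v: X_1 = e^(4t)(cos(5t)·(2,1) + sin(5t)·(1,1)), X_2 = e^(4t)(sin(5t)·(2,1) - cos(5t)·(1,1)).
General solution: C_1X_1 + C_2X_2.
Applying x(0)=1, z(0)=1 gives C_1=0, C_2=-1.

x(t) = -2e^(4t)sin(5t) + e^(4t)cos(5t), z(t) = -e^(4t)sin(5t) + e^(4t)cos(5t)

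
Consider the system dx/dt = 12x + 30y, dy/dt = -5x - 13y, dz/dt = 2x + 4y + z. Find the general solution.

x(t) = -2c_1e^(-3t) + 3c_2e^(2t), y(t) = c_1e^(-3t) - c_2e^(2t), z(t) = 2c_2e^(2t) + c_3e^(t)

Coefficient matrix A = [[12, 30, 0], [-5, -13, 0], [2, 4, 1]].
det(A - λI) = 0 gives eigenvalues λ = -3, 2, 1.
For λ=-3: eigenvector (-2,1,0).
For λ=2: eigenvector (3,-1,2).
For λ=1: eigenvector (0,0,1).
General solution: c_1e^(-3t)(-2,1,0) + c_2e^(2t)(3,-1,2) + c_3e^(t)(0,0,1).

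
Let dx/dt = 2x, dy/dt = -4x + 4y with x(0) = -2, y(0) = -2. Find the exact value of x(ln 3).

A = [[2,0],[-4,4]]; eigenvalues λ = 2, 4.
Eigenvectors: (-1,-2) for λ=2, (0,1) for λ=4.
From the initial condition, c_1 = 2, c_2 = 2.
x(ln 3) = (2)(3^2)(-1) + (2)(3^4)(0) = -18.

-18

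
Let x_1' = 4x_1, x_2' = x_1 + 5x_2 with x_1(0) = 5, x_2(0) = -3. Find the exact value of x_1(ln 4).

A = [[4,0],[1,5]]; eigenvalues λ = 5, 4.
Eigenvectors: (0,1) for λ=5, (-1,1) for λ=4.
From the initial condition, c_1 = 2, c_2 = -5.
x_1(ln 4) = (2)(4^5)(0) + (-5)(4^4)(-1) = 1280.

1280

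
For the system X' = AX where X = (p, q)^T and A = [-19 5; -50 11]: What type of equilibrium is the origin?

A = [[-19,5],[-50,11]]; det(A-λI) = λ^2 + 8λ + 41.
λ = -4 ± 5i: negative real part.

stable spiral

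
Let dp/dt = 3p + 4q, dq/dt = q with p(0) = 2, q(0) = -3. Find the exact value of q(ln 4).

A = [[3,4],[0,1]]; eigenvalues λ = 1, 3.
Eigenvectors: (2,-1) for λ=1, (-1,0) for λ=3.
From the initial condition, c_1 = 3, c_2 = 4.
q(ln 4) = (3)(4^1)(-1) + (4)(4^3)(0) = -12.

-12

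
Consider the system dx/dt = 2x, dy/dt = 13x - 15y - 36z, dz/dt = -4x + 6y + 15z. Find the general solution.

Coefficient matrix A = [[2, 0, 0], [13, -15, -36], [-4, 6, 15]].
det(A - λI) = 0 gives eigenvalues λ = 2, -3, 3.
For λ=2: eigenvector (1,5,-2).
For λ=-3: eigenvector (0,3,-1).
For λ=3: eigenvector (0,-2,1).
General solution: C_1e^(2t)(1,5,-2) + C_2e^(-3t)(0,3,-1) + C_3e^(3t)(0,-2,1).

x(t) = C_1e^(2t), y(t) = 5C_1e^(2t) + 3C_2e^(-3t) - 2C_3e^(3t), z(t) = -2C_1e^(2t) - C_2e^(-3t) + C_3e^(3t)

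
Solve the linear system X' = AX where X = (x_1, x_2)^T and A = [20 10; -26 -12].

x_1(t) = -2c_1e^(4t)sin(2t) + c_1e^(4t)cos(2t) + c_2e^(4t)sin(2t) + 2c_2e^(4t)cos(2t), x_2(t) = 3c_1e^(4t)sin(2t) - 2c_1e^(4t)cos(2t) - 2c_2e^(4t)sin(2t) - 3c_2e^(4t)cos(2t)

Coefficient matrix A = [[20, 10], [-26, -12]].
Characteristic polynomial det(A - λI) = λ^2 - 8λ + 20 = 0.
Eigenvalues λ = 4 ± 2i (complex conjugate pair).
For λ=4+2i: an eigenvector is (1,-2) - i(-2,3) = (1 + 2i, -2 - 3i).
A real fundamental pair from Re and Im of e^((4+2i)t)v: X_1 = e^(4t)(cos(2t)·(1,-2) + sin(2t)·(-2,3)), X_2 = e^(4t)(sin(2t)·(1,-2) - cos(2t)·(-2,3)).
General solution: c_1X_1 + c_2X_2.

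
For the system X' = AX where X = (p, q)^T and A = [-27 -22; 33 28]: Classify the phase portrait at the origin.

saddle

A = [[-27,-22],[33,28]]; det(A-λI) = λ^2 - λ - 30.
λ = -5, 6: opposite signs.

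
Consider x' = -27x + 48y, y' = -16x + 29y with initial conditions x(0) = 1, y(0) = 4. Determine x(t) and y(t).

x(t) = 21e^(5t) - 20e^(-3t), y(t) = 14e^(5t) - 10e^(-3t)

Coefficient matrix A = [[-27, 48], [-16, 29]].
Characteristic polynomial det(A - λI) = λ^2 - 2λ - 15 = 0.
Eigenvalues λ = -3, 5.
For λ=-3: (A-λI) row 1 is [-24, 48], so an eigenvector is (2, 1).
For λ=5: (A-λI) row 1 is [-32, 48], so an eigenvector is (3, 2).
General solution: C_1e^(-3t)(2,1) + C_2e^(5t)(3,2).
Applying x(0)=1, y(0)=4 gives C_1=-10, C_2=7.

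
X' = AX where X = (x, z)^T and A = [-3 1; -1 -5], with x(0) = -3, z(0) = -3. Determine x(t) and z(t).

Coefficient matrix A = [[-3, 1], [-1, -5]].
Characteristic polynomial det(A - λI) = λ^2 + 8λ + 16 = 0.
Single eigenvalue λ = -4 with algebraic multiplicity 2.
Eigenvector v = (-1,1); generalized eigenvector w with (A-λI)w=v is (2,-3).
General solution: e^(-4t)[K_1·v + K_2·(t·v + w)].
Applying x(0)=-3, z(0)=-3 gives K_1=15, K_2=6.

x(t) = -6te^(-4t) - 3e^(-4t), z(t) = 6te^(-4t) - 3e^(-4t)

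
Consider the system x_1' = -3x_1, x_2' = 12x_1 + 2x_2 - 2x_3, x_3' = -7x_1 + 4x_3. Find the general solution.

x_1(t) = c_2e^(-3t), x_2(t) = c_1e^(2t) - 2c_2e^(-3t) - c_3e^(4t), x_3(t) = c_2e^(-3t) + c_3e^(4t)

Coefficient matrix A = [[-3, 0, 0], [12, 2, -2], [-7, 0, 4]].
det(A - λI) = 0 gives eigenvalues λ = 2, -3, 4.
For λ=2: eigenvector (0,1,0).
For λ=-3: eigenvector (1,-2,1).
For λ=4: eigenvector (0,-1,1).
General solution: c_1e^(2t)(0,1,0) + c_2e^(-3t)(1,-2,1) + c_3e^(4t)(0,-1,1).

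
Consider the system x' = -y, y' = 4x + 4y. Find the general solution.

Coefficient matrix A = [[0, -1], [4, 4]].
Characteristic polynomial det(A - λI) = λ^2 - 4λ + 4 = 0.
Single eigenvalue λ = 2 with algebraic multiplicity 2.
Eigenvector v = (-1,2); generalized eigenvector w with (A-λI)w=v is (-1,3).
General solution: e^(2t)[C_1·v + C_2·(t·v + w)].

x(t) = -C_1e^(2t) - C_2te^(2t) - C_2e^(2t), y(t) = 2C_1e^(2t) + 2C_2te^(2t) + 3C_2e^(2t)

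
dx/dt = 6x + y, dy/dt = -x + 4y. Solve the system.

Coefficient matrix A = [[6, 1], [-1, 4]].
Characteristic polynomial det(A - λI) = λ^2 - 10λ + 25 = 0.
Single eigenvalue λ = 5 with algebraic multiplicity 2.
Eigenvector v = (1,-1); generalized eigenvector w with (A-λI)w=v is (-1,2).
General solution: e^(5t)[C_1·v + C_2·(t·v + w)].

x(t) = C_1e^(5t) + C_2te^(5t) - C_2e^(5t), y(t) = -C_1e^(5t) - C_2te^(5t) + 2C_2e^(5t)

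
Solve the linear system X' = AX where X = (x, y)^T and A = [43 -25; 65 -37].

Coefficient matrix A = [[43, -25], [65, -37]].
Characteristic polynomial det(A - λI) = λ^2 - 6λ + 34 = 0.
Eigenvalues λ = 3 ± 5i (complex conjugate pair).
For λ=3+5i: an eigenvector is (-2,-3) - i(-1,-2) = (-2 + i, -3 + 2i).
A real fundamental pair from Re and Im of e^((3+5i)t)v: X_1 = e^(3t)(cos(5t)·(-2,-3) + sin(5t)·(-1,-2)), X_2 = e^(3t)(sin(5t)·(-2,-3) - cos(5t)·(-1,-2)).
General solution: C_1X_1 + C_2X_2.

x(t) = -C_1e^(3t)sin(5t) - 2C_1e^(3t)cos(5t) - 2C_2e^(3t)sin(5t) + C_2e^(3t)cos(5t), y(t) = -2C_1e^(3t)sin(5t) - 3C_1e^(3t)cos(5t) - 3C_2e^(3t)sin(5t) + 2C_2e^(3t)cos(5t)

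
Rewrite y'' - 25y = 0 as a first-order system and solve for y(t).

Let x_1 = y, x_2 = y'. Then x_1' = x_2 and x_2' = 25x_1.
A = [[0,1],[25,0]]; det(A-λI) = λ^2 - 25.
Eigenvalues λ = 5, -5 with eigenvectors (1,5), (1,-5).

y(t) = C_1e^(5t) + C_2e^(-5t)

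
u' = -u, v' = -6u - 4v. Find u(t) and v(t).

Coefficient matrix A = [[-1, 0], [-6, -4]].
Characteristic polynomial det(A - λI) = λ^2 + 5λ + 4 = 0.
Eigenvalues λ = -4, -1.
For λ=-4: (A-λI) row 1 is [3, 0], so an eigenvector is (0, 1).
For λ=-1: (A-λI) row 2 is [-6, -3], so an eigenvector is (-1, 2).
General solution: K_1e^(-4t)(0,1) + K_2e^(-t)(-1,2).

u(t) = -K_2e^(-t), v(t) = K_1e^(-4t) + 2K_2e^(-t)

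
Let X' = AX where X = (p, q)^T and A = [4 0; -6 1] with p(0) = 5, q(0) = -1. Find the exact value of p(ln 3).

405

A = [[4,0],[-6,1]]; eigenvalues λ = 1, 4.
Eigenvectors: (0,1) for λ=1, (-1,2) for λ=4.
From the initial condition, c_1 = 9, c_2 = -5.
p(ln 3) = (9)(3^1)(0) + (-5)(3^4)(-1) = 405.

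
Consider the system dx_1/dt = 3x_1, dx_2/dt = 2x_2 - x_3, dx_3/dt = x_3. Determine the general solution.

x_1(t) = c_3e^(3t), x_2(t) = c_1e^(t) + c_2e^(2t), x_3(t) = c_1e^(t)

Coefficient matrix A = [[3, 0, 0], [0, 2, -1], [0, 0, 1]].
det(A - λI) = 0 gives eigenvalues λ = 1, 2, 3.
For λ=1: eigenvector (0,1,1).
For λ=2: eigenvector (0,1,0).
For λ=3: eigenvector (1,0,0).
General solution: c_1e^(t)(0,1,1) + c_2e^(2t)(0,1,0) + c_3e^(3t)(1,0,0).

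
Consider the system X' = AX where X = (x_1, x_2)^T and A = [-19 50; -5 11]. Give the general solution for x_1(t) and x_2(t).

Coefficient matrix A = [[-19, 50], [-5, 11]].
Characteristic polynomial det(A - λI) = λ^2 + 8λ + 41 = 0.
Eigenvalues λ = -4 ± 5i (complex conjugate pair).
For λ=-4+5i: an eigenvector is (1,0) - i(-3,-1) = (1 + 3i, 0 + i).
A real fundamental pair from Re and Im of e^((-4+5i)t)v: X_1 = e^(-4t)(cos(5t)·(1,0) + sin(5t)·(-3,-1)), X_2 = e^(-4t)(sin(5t)·(1,0) - cos(5t)·(-3,-1)).
General solution: C_1X_1 + C_2X_2.

x_1(t) = -3C_1e^(-4t)sin(5t) + C_1e^(-4t)cos(5t) + C_2e^(-4t)sin(5t) + 3C_2e^(-4t)cos(5t), x_2(t) = -C_1e^(-4t)sin(5t) + C_2e^(-4t)cos(5t)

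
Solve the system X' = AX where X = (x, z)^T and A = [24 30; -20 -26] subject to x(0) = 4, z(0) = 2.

x(t) = 18e^(4t) - 14e^(-6t), z(t) = -12e^(4t) + 14e^(-6t)

Coefficient matrix A = [[24, 30], [-20, -26]].
Characteristic polynomial det(A - λI) = λ^2 + 2λ - 24 = 0.
Eigenvalues λ = 4, -6.
For λ=4: (A-λI) row 1 is [20, 30], so an eigenvector is (3, -2).
For λ=-6: (A-λI) row 1 is [30, 30], so an eigenvector is (1, -1).
General solution: c_1e^(4t)(3,-2) + c_2e^(-6t)(1,-1).
Applying x(0)=4, z(0)=2 gives c_1=6, c_2=-14.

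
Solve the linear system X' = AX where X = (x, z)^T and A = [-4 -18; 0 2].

x(t) = -3c_1e^(2t) - c_2e^(-4t), z(t) = c_1e^(2t)

Coefficient matrix A = [[-4, -18], [0, 2]].
Characteristic polynomial det(A - λI) = λ^2 + 2λ - 8 = 0.
Eigenvalues λ = 2, -4.
For λ=2: (A-λI) row 1 is [-6, -18], so an eigenvector is (-3, 1).
For λ=-4: (A-λI) row 1 is [0, -18], so an eigenvector is (-1, 0).
General solution: c_1e^(2t)(-3,1) + c_2e^(-4t)(-1,0).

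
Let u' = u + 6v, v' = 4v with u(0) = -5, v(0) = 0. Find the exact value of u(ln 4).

-20

A = [[1,6],[0,4]]; eigenvalues λ = 4, 1.
Eigenvectors: (-2,-1) for λ=4, (1,0) for λ=1.
From the initial condition, c_1 = 0, c_2 = -5.
u(ln 4) = (0)(4^4)(-2) + (-5)(4^1)(1) = -20.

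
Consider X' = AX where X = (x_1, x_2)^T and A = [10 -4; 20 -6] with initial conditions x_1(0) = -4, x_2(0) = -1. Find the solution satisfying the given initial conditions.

x_1(t) = -7e^(2t)sin(4t) - 4e^(2t)cos(4t), x_2(t) = -18e^(2t)sin(4t) - e^(2t)cos(4t)

Coefficient matrix A = [[10, -4], [20, -6]].
Characteristic polynomial det(A - λI) = λ^2 - 4λ + 20 = 0.
Eigenvalues λ = 2 ± 4i (complex conjugate pair).
For λ=2+4i: an eigenvector is (0,-1) - i(1,2) = (0 - i, -1 - 2i).
A real fundamental pair from Re and Im of e^((2+4i)t)v: X_1 = e^(2t)(cos(4t)·(0,-1) + sin(4t)·(1,2)), X_2 = e^(2t)(sin(4t)·(0,-1) - cos(4t)·(1,2)).
General solution: c_1X_1 + c_2X_2.
Applying x_1(0)=-4, x_2(0)=-1 gives c_1=-7, c_2=4.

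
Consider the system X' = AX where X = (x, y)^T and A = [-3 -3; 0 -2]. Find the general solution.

Coefficient matrix A = [[-3, -3], [0, -2]].
Characteristic polynomial det(A - λI) = λ^2 + 5λ + 6 = 0.
Eigenvalues λ = -3, -2.
For λ=-3: (A-λI) row 1 is [0, -3], so an eigenvector is (1, 0).
For λ=-2: (A-λI) row 1 is [-1, -3], so an eigenvector is (-3, 1).
General solution: c_1e^(-3t)(1,0) + c_2e^(-2t)(-3,1).

x(t) = c_1e^(-3t) - 3c_2e^(-2t), y(t) = c_2e^(-2t)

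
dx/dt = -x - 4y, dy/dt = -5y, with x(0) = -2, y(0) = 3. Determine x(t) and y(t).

x(t) = -5e^(-t) + 3e^(-5t), y(t) = 3e^(-5t)

Coefficient matrix A = [[-1, -4], [0, -5]].
Characteristic polynomial det(A - λI) = λ^2 + 6λ + 5 = 0.
Eigenvalues λ = -1, -5.
For λ=-1: (A-λI) row 1 is [0, -4], so an eigenvector is (-1, 0).
For λ=-5: (A-λI) row 1 is [4, -4], so an eigenvector is (1, 1).
General solution: c_1e^(-t)(-1,0) + c_2e^(-5t)(1,1).
Applying x(0)=-2, y(0)=3 gives c_1=5, c_2=3.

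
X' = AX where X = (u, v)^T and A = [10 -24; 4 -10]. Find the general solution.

u(t) = 2c_1e^(-2t) - 3c_2e^(2t), v(t) = c_1e^(-2t) - c_2e^(2t)

Coefficient matrix A = [[10, -24], [4, -10]].
Characteristic polynomial det(A - λI) = λ^2 - 4 = 0.
Eigenvalues λ = -2, 2.
For λ=-2: (A-λI) row 1 is [12, -24], so an eigenvector is (2, 1).
For λ=2: (A-λI) row 1 is [8, -24], so an eigenvector is (-3, -1).
General solution: c_1e^(-2t)(2,1) + c_2e^(2t)(-3,-1).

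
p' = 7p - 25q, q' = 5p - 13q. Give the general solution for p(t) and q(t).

Coefficient matrix A = [[7, -25], [5, -13]].
Characteristic polynomial det(A - λI) = λ^2 + 6λ + 34 = 0.
Eigenvalues λ = -3 ± 5i (complex conjugate pair).
For λ=-3+5i: an eigenvector is (1,0) - i(2,1) = (1 - 2i, 0 - i).
A real fundamental pair from Re and Im of e^((-3+5i)t)v: X_1 = e^(-3t)(cos(5t)·(1,0) + sin(5t)·(2,1)), X_2 = e^(-3t)(sin(5t)·(1,0) - cos(5t)·(2,1)).
General solution: c_1X_1 + c_2X_2.

p(t) = 2c_1e^(-3t)sin(5t) + c_1e^(-3t)cos(5t) + c_2e^(-3t)sin(5t) - 2c_2e^(-3t)cos(5t), q(t) = c_1e^(-3t)sin(5t) - c_2e^(-3t)cos(5t)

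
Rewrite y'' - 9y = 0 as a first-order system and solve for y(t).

y(t) = C_1e^(3t) + C_2e^(-3t)

Let x_1 = y, x_2 = y'. Then x_1' = x_2 and x_2' = 9x_1.
A = [[0,1],[9,0]]; det(A-λI) = λ^2 - 9.
Eigenvalues λ = 3, -3 with eigenvectors (1,3), (1,-3).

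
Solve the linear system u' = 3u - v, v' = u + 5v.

Coefficient matrix A = [[3, -1], [1, 5]].
Characteristic polynomial det(A - λI) = λ^2 - 8λ + 16 = 0.
Single eigenvalue λ = 4 with algebraic multiplicity 2.
Eigenvector v = (-1,1); generalized eigenvector w with (A-λI)w=v is (2,-1).
General solution: e^(4t)[c_1·v + c_2·(t·v + w)].

u(t) = -c_1e^(4t) - c_2te^(4t) + 2c_2e^(4t), v(t) = c_1e^(4t) + c_2te^(4t) - c_2e^(4t)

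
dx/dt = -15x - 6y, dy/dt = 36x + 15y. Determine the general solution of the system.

Coefficient matrix A = [[-15, -6], [36, 15]].
Characteristic polynomial det(A - λI) = λ^2 - 9 = 0.
Eigenvalues λ = -3, 3.
For λ=-3: (A-λI) row 1 is [-12, -6], so an eigenvector is (-1, 2).
For λ=3: (A-λI) row 1 is [-18, -6], so an eigenvector is (1, -3).
General solution: C_1e^(-3t)(-1,2) + C_2e^(3t)(1,-3).

x(t) = -C_1e^(-3t) + C_2e^(3t), y(t) = 2C_1e^(-3t) - 3C_2e^(3t)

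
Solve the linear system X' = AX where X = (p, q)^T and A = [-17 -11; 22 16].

p(t) = C_1e^(-6t) - C_2e^(5t), q(t) = -C_1e^(-6t) + 2C_2e^(5t)

Coefficient matrix A = [[-17, -11], [22, 16]].
Characteristic polynomial det(A - λI) = λ^2 + λ - 30 = 0.
Eigenvalues λ = -6, 5.
For λ=-6: (A-λI) row 1 is [-11, -11], so an eigenvector is (1, -1).
For λ=5: (A-λI) row 1 is [-22, -11], so an eigenvector is (-1, 2).
General solution: C_1e^(-6t)(1,-1) + C_2e^(5t)(-1,2).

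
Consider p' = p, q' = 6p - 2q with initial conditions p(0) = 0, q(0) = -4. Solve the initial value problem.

p(t) = 0, q(t) = -4e^(-2t)

Coefficient matrix A = [[1, 0], [6, -2]].
Characteristic polynomial det(A - λI) = λ^2 + λ - 2 = 0.
Eigenvalues λ = -2, 1.
For λ=-2: (A-λI) row 1 is [3, 0], so an eigenvector is (0, 1).
For λ=1: (A-λI) row 2 is [6, -3], so an eigenvector is (1, 2).
General solution: C_1e^(-2t)(0,1) + C_2e^(t)(1,2).
Applying p(0)=0, q(0)=-4 gives C_1=-4, C_2=0.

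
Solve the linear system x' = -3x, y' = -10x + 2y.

Coefficient matrix A = [[-3, 0], [-10, 2]].
Characteristic polynomial det(A - λI) = λ^2 + λ - 6 = 0.
Eigenvalues λ = -3, 2.
For λ=-3: (A-λI) row 2 is [-10, 5], so an eigenvector is (-1, -2).
For λ=2: (A-λI) row 1 is [-5, 0], so an eigenvector is (0, -1).
General solution: C_1e^(-3t)(-1,-2) + C_2e^(2t)(0,-1).

x(t) = -C_1e^(-3t), y(t) = -2C_1e^(-3t) - C_2e^(2t)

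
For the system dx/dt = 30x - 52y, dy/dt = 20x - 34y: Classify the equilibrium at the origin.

stable spiral

A = [[30,-52],[20,-34]]; det(A-λI) = λ^2 + 4λ + 20.
λ = -2 ± 4i: negative real part.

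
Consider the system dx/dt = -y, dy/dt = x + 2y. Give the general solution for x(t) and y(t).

x(t) = K_1e^(t) + K_2te^(t) - K_2e^(t), y(t) = -K_1e^(t) - K_2te^(t)

Coefficient matrix A = [[0, -1], [1, 2]].
Characteristic polynomial det(A - λI) = λ^2 - 2λ + 1 = 0.
Single eigenvalue λ = 1 with algebraic multiplicity 2.
Eigenvector v = (1,-1); generalized eigenvector w with (A-λI)w=v is (-1,0).
General solution: e^(t)[K_1·v + K_2·(t·v + w)].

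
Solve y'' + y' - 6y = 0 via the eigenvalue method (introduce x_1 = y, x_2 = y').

Let x_1 = y, x_2 = y'. Then x_1' = x_2 and x_2' = 6x_1 - x_2.
A = [[0,1],[6,-1]]; det(A-λI) = λ^2 + λ - 6.
Eigenvalues λ = 2, -3 with eigenvectors (1,2), (1,-3).

y(t) = K_1e^(2t) + K_2e^(-3t)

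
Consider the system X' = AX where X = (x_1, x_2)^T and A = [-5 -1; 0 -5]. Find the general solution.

Coefficient matrix A = [[-5, -1], [0, -5]].
Characteristic polynomial det(A - λI) = λ^2 + 10λ + 25 = 0.
Single eigenvalue λ = -5 with algebraic multiplicity 2.
Eigenvector v = (-1,0); generalized eigenvector w with (A-λI)w=v is (2,1).
General solution: e^(-5t)[c_1·v + c_2·(t·v + w)].

x_1(t) = -c_1e^(-5t) - c_2te^(-5t) + 2c_2e^(-5t), x_2(t) = c_2e^(-5t)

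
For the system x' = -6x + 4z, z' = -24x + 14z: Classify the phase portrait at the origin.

unstable node

A = [[-6,4],[-24,14]]; det(A-λI) = λ^2 - 8λ + 12.
λ = 2, 6: both positive.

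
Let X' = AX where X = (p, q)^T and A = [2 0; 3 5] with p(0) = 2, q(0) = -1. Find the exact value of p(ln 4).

A = [[2,0],[3,5]]; eigenvalues λ = 2, 5.
Eigenvectors: (-1,1) for λ=2, (0,-1) for λ=5.
From the initial condition, c_1 = -2, c_2 = -1.
p(ln 4) = (-2)(4^2)(-1) + (-1)(4^5)(0) = 32.

32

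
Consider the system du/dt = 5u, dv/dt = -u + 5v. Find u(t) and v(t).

u(t) = K_2e^(5t), v(t) = -K_1e^(5t) - K_2te^(5t) - 2K_2e^(5t)

Coefficient matrix A = [[5, 0], [-1, 5]].
Characteristic polynomial det(A - λI) = λ^2 - 10λ + 25 = 0.
Single eigenvalue λ = 5 with algebraic multiplicity 2.
Eigenvector v = (0,-1); generalized eigenvector w with (A-λI)w=v is (1,-2).
General solution: e^(5t)[K_1·v + K_2·(t·v + w)].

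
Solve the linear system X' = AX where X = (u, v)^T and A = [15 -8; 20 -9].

Coefficient matrix A = [[15, -8], [20, -9]].
Characteristic polynomial det(A - λI) = λ^2 - 6λ + 25 = 0.
Eigenvalues λ = 3 ± 4i (complex conjugate pair).
For λ=3+4i: an eigenvector is (1,1) - i(1,2) = (1 - i, 1 - 2i).
A real fundamental pair from Re and Im of e^((3+4i)t)v: X_1 = e^(3t)(cos(4t)·(1,1) + sin(4t)·(1,2)), X_2 = e^(3t)(sin(4t)·(1,1) - cos(4t)·(1,2)).
General solution: c_1X_1 + c_2X_2.

u(t) = c_1e^(3t)sin(4t) + c_1e^(3t)cos(4t) + c_2e^(3t)sin(4t) - c_2e^(3t)cos(4t), v(t) = 2c_1e^(3t)sin(4t) + c_1e^(3t)cos(4t) + c_2e^(3t)sin(4t) - 2c_2e^(3t)cos(4t)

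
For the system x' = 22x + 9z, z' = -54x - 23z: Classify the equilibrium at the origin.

saddle

A = [[22,9],[-54,-23]]; det(A-λI) = λ^2 + λ - 20.
λ = -5, 4: opposite signs.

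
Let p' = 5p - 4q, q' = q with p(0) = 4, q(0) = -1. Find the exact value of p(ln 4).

A = [[5,-4],[0,1]]; eigenvalues λ = 5, 1.
Eigenvectors: (-1,0) for λ=5, (1,1) for λ=1.
From the initial condition, c_1 = -5, c_2 = -1.
p(ln 4) = (-5)(4^5)(-1) + (-1)(4^1)(1) = 5116.

5116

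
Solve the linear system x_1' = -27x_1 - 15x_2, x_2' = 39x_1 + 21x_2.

Coefficient matrix A = [[-27, -15], [39, 21]].
Characteristic polynomial det(A - λI) = λ^2 + 6λ + 18 = 0.
Eigenvalues λ = -3 ± 3i (complex conjugate pair).
For λ=-3+3i: an eigenvector is (-2,3) - i(1,-2) = (-2 - i, 3 + 2i).
A real fundamental pair from Re and Im of e^((-3+3i)t)v: X_1 = e^(-3t)(cos(3t)·(-2,3) + sin(3t)·(1,-2)), X_2 = e^(-3t)(sin(3t)·(-2,3) - cos(3t)·(1,-2)).
General solution: K_1X_1 + K_2X_2.

x_1(t) = K_1e^(-3t)sin(3t) - 2K_1e^(-3t)cos(3t) - 2K_2e^(-3t)sin(3t) - K_2e^(-3t)cos(3t), x_2(t) = -2K_1e^(-3t)sin(3t) + 3K_1e^(-3t)cos(3t) + 3K_2e^(-3t)sin(3t) + 2K_2e^(-3t)cos(3t)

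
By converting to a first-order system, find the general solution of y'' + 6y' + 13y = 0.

Let x_1 = y, x_2 = y'. Then x_1' = x_2 and x_2' = -13x_1 - 6x_2.
A = [[0,1],[-13,-6]]; det(A-λI) = λ^2 + 6λ + 13.
Eigenvalues λ = -3 ± 2i.

y(t) = K_1e^(-3t)cos(2t) + K_2e^(-3t)sin(2t)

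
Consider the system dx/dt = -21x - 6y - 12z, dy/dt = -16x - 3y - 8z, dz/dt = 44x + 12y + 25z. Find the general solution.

Coefficient matrix A = [[-21, -6, -12], [-16, -3, -8], [44, 12, 25]].
det(A - λI) = 0 gives eigenvalues λ = 3, 1, -3.
For λ=3: eigenvector (1,0,-2).
For λ=1: eigenvector (0,-2,1).
For λ=-3: eigenvector (1,1,-2).
General solution: c_1e^(3t)(1,0,-2) + c_2e^(t)(0,-2,1) + c_3e^(-3t)(1,1,-2).

x(t) = c_1e^(3t) + c_3e^(-3t), y(t) = -2c_2e^(t) + c_3e^(-3t), z(t) = -2c_1e^(3t) + c_2e^(t) - 2c_3e^(-3t)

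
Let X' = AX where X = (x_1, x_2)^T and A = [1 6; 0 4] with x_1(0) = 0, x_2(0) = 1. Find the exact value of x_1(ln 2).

28

A = [[1,6],[0,4]]; eigenvalues λ = 1, 4.
Eigenvectors: (1,0) for λ=1, (-2,-1) for λ=4.
From the initial condition, c_1 = -2, c_2 = -1.
x_1(ln 2) = (-2)(2^1)(1) + (-1)(2^4)(-2) = 28.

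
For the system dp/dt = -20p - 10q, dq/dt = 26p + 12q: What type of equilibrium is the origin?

A = [[-20,-10],[26,12]]; det(A-λI) = λ^2 + 8λ + 20.
λ = -4 ± 2i: negative real part.

stable spiral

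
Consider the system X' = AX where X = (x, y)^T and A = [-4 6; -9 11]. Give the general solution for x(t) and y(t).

x(t) = 2K_1e^(5t) + K_2e^(2t), y(t) = 3K_1e^(5t) + K_2e^(2t)

Coefficient matrix A = [[-4, 6], [-9, 11]].
Characteristic polynomial det(A - λI) = λ^2 - 7λ + 10 = 0.
Eigenvalues λ = 5, 2.
For λ=5: (A-λI) row 1 is [-9, 6], so an eigenvector is (2, 3).
For λ=2: (A-λI) row 1 is [-6, 6], so an eigenvector is (1, 1).
General solution: K_1e^(5t)(2,3) + K_2e^(2t)(1,1).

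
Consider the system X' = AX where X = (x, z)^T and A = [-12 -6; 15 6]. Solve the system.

x(t) = C_1e^(-3t)sin(3t) + C_1e^(-3t)cos(3t) + C_2e^(-3t)sin(3t) - C_2e^(-3t)cos(3t), z(t) = -C_1e^(-3t)sin(3t) - 2C_1e^(-3t)cos(3t) - 2C_2e^(-3t)sin(3t) + C_2e^(-3t)cos(3t)

Coefficient matrix A = [[-12, -6], [15, 6]].
Characteristic polynomial det(A - λI) = λ^2 + 6λ + 18 = 0.
Eigenvalues λ = -3 ± 3i (complex conjugate pair).
For λ=-3+3i: an eigenvector is (1,-2) - i(1,-1) = (1 - i, -2 + i).
A real fundamental pair from Re and Im of e^((-3+3i)t)v: X_1 = e^(-3t)(cos(3t)·(1,-2) + sin(3t)·(1,-1)), X_2 = e^(-3t)(sin(3t)·(1,-2) - cos(3t)·(1,-1)).
General solution: C_1X_1 + C_2X_2.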